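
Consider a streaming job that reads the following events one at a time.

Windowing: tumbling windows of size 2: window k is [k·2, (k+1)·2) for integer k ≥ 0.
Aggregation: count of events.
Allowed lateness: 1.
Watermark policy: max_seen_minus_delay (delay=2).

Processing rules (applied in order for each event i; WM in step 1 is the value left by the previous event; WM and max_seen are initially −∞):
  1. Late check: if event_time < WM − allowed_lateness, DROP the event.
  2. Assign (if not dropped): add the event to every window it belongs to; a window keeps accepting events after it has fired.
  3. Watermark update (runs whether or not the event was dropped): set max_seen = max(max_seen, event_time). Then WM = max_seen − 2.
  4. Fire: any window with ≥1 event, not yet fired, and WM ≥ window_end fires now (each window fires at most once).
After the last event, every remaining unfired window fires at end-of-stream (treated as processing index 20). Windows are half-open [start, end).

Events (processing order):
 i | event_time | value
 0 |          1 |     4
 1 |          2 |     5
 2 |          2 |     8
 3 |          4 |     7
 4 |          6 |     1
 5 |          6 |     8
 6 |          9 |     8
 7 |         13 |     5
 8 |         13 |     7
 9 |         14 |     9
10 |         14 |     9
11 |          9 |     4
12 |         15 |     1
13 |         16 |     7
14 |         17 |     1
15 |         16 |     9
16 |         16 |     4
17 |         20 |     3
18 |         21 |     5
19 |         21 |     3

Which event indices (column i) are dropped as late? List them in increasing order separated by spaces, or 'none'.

11

i=0 t=1 v=4: → [0,2); WM=-1
i=1 t=2 v=5: → [2,4); WM=0
i=2 t=2 v=8: → [2,4); WM=0
i=3 t=4 v=7: → [4,6); WM=2; [0,2) fires=1
i=4 t=6 v=1: → [6,8); WM=4; [2,4) fires=2
i=5 t=6 v=8: → [6,8); WM=4
i=6 t=9 v=8: → [8,10); WM=7; [4,6) fires=1
i=7 t=13 v=5: → [12,14); WM=11; [6,8) fires=2 [8,10) fires=1
i=8 t=13 v=7: → [12,14); WM=11
i=9 t=14 v=9: → [14,16); WM=12
i=10 t=14 v=9: → [14,16); WM=12
i=11 t=9 v=4: DROP (t<12-1); WM=12
i=12 t=15 v=1: → [14,16); WM=13
i=13 t=16 v=7: → [16,18); WM=14; [12,14) fires=2
i=14 t=17 v=1: → [16,18); WM=15
i=15 t=16 v=9: → [16,18); WM=15
i=16 t=16 v=4: → [16,18); WM=15
i=17 t=20 v=3: → [20,22); WM=18; [14,16) fires=3 [16,18) fires=4
i=18 t=21 v=5: → [20,22); WM=19
i=19 t=21 v=3: → [20,22); WM=19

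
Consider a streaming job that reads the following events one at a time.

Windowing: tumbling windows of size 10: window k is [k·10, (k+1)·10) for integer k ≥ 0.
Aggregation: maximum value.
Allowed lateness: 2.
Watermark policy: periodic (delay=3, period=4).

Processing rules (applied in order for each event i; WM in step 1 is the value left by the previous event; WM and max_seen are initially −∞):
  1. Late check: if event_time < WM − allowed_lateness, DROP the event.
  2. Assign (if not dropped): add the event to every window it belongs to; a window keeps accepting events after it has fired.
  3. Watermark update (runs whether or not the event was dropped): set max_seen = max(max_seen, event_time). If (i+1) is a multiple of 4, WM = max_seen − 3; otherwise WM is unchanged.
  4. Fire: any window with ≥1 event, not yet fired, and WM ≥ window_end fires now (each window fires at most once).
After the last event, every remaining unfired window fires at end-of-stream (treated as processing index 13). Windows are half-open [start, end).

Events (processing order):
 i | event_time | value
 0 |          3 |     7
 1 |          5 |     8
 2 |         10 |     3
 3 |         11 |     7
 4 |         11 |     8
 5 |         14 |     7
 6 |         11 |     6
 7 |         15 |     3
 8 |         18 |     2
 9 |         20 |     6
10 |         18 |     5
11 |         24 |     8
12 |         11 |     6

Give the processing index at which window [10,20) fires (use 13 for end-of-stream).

11

i=0 t=3 v=7: → [0,10); WM=−∞
i=1 t=5 v=8: → [0,10); WM=−∞
i=2 t=10 v=3: → [10,20); WM=−∞
i=3 t=11 v=7: → [10,20); WM=8
i=4 t=11 v=8: → [10,20); WM=8
i=5 t=14 v=7: → [10,20); WM=8
i=6 t=11 v=6: → [10,20); WM=8
i=7 t=15 v=3: → [10,20); WM=12; [0,10) fires=8
i=8 t=18 v=2: → [10,20); WM=12
i=9 t=20 v=6: → [20,30); WM=12
i=10 t=18 v=5: → [10,20); WM=12
i=11 t=24 v=8: → [20,30); WM=21; [10,20) fires=8
i=12 t=11 v=6: DROP (t<21-2); WM=21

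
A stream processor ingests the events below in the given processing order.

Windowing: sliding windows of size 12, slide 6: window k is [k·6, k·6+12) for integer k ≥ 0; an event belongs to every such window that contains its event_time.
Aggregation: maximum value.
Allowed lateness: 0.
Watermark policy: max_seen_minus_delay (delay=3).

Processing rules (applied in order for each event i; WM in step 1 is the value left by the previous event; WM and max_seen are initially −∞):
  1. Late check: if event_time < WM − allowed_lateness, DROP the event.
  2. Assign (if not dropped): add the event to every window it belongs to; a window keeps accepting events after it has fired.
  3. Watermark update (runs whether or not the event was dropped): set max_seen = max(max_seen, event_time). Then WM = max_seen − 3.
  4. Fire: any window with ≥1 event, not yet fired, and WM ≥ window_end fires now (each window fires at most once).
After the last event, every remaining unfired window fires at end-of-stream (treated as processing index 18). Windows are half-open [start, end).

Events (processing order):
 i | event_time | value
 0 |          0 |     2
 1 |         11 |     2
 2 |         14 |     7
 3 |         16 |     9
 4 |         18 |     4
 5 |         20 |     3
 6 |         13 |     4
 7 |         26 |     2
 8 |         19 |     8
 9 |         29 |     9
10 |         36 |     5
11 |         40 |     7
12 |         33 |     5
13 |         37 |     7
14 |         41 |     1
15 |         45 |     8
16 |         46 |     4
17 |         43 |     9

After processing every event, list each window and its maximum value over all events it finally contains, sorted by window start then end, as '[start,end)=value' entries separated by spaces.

i=0 t=0 v=2: → [0,12); WM=-3
i=1 t=11 v=2: → [6,18),[0,12); WM=8
i=2 t=14 v=7: → [12,24),[6,18); WM=11
i=3 t=16 v=9: → [12,24),[6,18); WM=13; [0,12) fires=2
i=4 t=18 v=4: → [18,30),[12,24); WM=15
i=5 t=20 v=3: → [18,30),[12,24); WM=17
i=6 t=13 v=4: DROP (t<17-0); WM=17
i=7 t=26 v=2: → [24,36),[18,30); WM=23; [6,18) fires=9
i=8 t=19 v=8: DROP (t<23-0); WM=23
i=9 t=29 v=9: → [24,36),[18,30); WM=26; [12,24) fires=9
i=10 t=36 v=5: → [36,48),[30,42); WM=33; [18,30) fires=9
i=11 t=40 v=7: → [36,48),[30,42); WM=37; [24,36) fires=9
i=12 t=33 v=5: DROP (t<37-0); WM=37
i=13 t=37 v=7: → [36,48),[30,42); WM=37
i=14 t=41 v=1: → [36,48),[30,42); WM=38
i=15 t=45 v=8: → [42,54),[36,48); WM=42; [30,42) fires=7
i=16 t=46 v=4: → [42,54),[36,48); WM=43
i=17 t=43 v=9: → [42,54),[36,48); WM=43

[0,12)=2 [6,18)=9 [12,24)=9 [18,30)=9 [24,36)=9 [30,42)=7 [36,48)=9 [42,54)=9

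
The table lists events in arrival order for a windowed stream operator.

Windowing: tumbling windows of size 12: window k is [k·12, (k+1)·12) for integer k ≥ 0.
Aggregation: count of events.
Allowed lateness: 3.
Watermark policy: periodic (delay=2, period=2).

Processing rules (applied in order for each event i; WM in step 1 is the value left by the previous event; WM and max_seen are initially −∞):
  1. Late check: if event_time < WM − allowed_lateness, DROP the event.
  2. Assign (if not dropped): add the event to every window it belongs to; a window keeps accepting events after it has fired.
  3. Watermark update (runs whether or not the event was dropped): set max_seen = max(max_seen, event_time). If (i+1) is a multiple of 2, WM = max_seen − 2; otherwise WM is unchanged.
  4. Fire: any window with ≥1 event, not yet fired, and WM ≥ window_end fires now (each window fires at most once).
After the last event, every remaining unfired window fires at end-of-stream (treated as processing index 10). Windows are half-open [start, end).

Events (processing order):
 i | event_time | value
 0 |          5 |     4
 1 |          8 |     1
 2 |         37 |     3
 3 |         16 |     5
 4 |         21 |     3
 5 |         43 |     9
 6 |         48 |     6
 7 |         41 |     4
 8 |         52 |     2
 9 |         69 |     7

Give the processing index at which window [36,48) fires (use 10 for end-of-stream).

9

i=0 t=5 v=4: → [0,12); WM=−∞
i=1 t=8 v=1: → [0,12); WM=6
i=2 t=37 v=3: → [36,48); WM=6
i=3 t=16 v=5: → [12,24); WM=35; [0,12) fires=2 [12,24) fires=1
i=4 t=21 v=3: DROP (t<35-3); WM=35
i=5 t=43 v=9: → [36,48); WM=41
i=6 t=48 v=6: → [48,60); WM=41
i=7 t=41 v=4: → [36,48); WM=46
i=8 t=52 v=2: → [48,60); WM=46
i=9 t=69 v=7: → [60,72); WM=67; [36,48) fires=3 [48,60) fires=2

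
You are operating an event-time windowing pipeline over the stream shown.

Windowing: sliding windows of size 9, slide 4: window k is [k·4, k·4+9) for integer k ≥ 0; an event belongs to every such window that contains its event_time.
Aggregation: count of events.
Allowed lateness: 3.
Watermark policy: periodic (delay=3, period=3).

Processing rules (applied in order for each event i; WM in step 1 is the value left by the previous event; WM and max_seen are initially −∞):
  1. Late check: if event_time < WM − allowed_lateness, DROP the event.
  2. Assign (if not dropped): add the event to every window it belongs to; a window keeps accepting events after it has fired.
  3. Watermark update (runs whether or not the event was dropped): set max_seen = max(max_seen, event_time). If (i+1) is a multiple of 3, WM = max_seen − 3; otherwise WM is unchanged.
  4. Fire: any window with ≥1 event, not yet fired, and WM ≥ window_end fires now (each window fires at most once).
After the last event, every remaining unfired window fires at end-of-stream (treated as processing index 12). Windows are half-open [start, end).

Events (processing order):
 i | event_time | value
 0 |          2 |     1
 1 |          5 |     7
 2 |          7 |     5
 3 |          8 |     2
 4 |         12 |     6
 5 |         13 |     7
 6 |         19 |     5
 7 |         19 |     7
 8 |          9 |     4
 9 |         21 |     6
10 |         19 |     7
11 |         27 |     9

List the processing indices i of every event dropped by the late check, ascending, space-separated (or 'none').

none

i=0 t=2 v=1: → [0,9); WM=−∞
i=1 t=5 v=7: → [4,13),[0,9); WM=−∞
i=2 t=7 v=5: → [4,13),[0,9); WM=4
i=3 t=8 v=2: → [8,17),[4,13),[0,9); WM=4
i=4 t=12 v=6: → [12,21),[8,17),[4,13); WM=4
i=5 t=13 v=7: → [12,21),[8,17); WM=10; [0,9) fires=4
i=6 t=19 v=5: → [16,25),[12,21); WM=10
i=7 t=19 v=7: → [16,25),[12,21); WM=10
i=8 t=9 v=4: → [8,17),[4,13); WM=16; [4,13) fires=5
i=9 t=21 v=6: → [20,29),[16,25); WM=16
i=10 t=19 v=7: → [16,25),[12,21); WM=16
i=11 t=27 v=9: → [24,33),[20,29); WM=24; [8,17) fires=4 [12,21) fires=5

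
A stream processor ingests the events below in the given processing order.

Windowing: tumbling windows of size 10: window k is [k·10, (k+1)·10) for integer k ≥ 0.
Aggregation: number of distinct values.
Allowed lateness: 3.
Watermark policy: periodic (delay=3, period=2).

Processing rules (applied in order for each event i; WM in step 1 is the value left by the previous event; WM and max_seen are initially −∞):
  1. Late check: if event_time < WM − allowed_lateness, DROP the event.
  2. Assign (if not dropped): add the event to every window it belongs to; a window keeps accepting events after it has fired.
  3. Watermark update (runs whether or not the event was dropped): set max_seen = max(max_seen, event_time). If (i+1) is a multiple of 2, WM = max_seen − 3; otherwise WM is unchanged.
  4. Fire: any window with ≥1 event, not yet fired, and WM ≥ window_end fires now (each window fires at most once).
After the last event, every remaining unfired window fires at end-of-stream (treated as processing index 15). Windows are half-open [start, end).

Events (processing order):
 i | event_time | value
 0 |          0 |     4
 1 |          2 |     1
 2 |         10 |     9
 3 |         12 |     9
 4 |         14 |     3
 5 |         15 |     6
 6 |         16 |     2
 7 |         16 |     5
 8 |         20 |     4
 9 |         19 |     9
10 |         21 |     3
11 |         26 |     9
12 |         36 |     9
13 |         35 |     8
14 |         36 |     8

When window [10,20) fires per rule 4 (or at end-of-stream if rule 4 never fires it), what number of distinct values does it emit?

5

i=0 t=0 v=4: → [0,10); WM=−∞
i=1 t=2 v=1: → [0,10); WM=-1
i=2 t=10 v=9: → [10,20); WM=-1
i=3 t=12 v=9: → [10,20); WM=9
i=4 t=14 v=3: → [10,20); WM=9
i=5 t=15 v=6: → [10,20); WM=12; [0,10) fires=2
i=6 t=16 v=2: → [10,20); WM=12
i=7 t=16 v=5: → [10,20); WM=13
i=8 t=20 v=4: → [20,30); WM=13
i=9 t=19 v=9: → [10,20); WM=17
i=10 t=21 v=3: → [20,30); WM=17
i=11 t=26 v=9: → [20,30); WM=23; [10,20) fires=5
i=12 t=36 v=9: → [30,40); WM=23
i=13 t=35 v=8: → [30,40); WM=33; [20,30) fires=3
i=14 t=36 v=8: → [30,40); WM=33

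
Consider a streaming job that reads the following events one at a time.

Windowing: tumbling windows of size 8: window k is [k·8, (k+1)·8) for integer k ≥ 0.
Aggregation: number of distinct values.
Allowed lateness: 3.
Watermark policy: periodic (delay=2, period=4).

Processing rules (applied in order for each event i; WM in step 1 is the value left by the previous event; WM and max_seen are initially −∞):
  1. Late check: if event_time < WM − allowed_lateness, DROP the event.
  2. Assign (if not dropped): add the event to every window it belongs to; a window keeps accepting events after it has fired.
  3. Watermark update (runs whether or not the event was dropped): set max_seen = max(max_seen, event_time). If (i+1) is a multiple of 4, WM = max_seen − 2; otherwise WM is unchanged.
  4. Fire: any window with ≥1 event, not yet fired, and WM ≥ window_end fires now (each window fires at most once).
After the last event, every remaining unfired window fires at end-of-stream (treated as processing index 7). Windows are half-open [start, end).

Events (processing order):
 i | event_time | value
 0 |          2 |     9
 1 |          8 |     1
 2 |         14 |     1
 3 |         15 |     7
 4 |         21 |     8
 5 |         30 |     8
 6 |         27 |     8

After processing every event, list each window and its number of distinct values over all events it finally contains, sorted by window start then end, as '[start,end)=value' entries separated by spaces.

i=0 t=2 v=9: → [0,8); WM=−∞
i=1 t=8 v=1: → [8,16); WM=−∞
i=2 t=14 v=1: → [8,16); WM=−∞
i=3 t=15 v=7: → [8,16); WM=13; [0,8) fires=1
i=4 t=21 v=8: → [16,24); WM=13
i=5 t=30 v=8: → [24,32); WM=13
i=6 t=27 v=8: → [24,32); WM=13

[0,8)=1 [8,16)=2 [16,24)=1 [24,32)=1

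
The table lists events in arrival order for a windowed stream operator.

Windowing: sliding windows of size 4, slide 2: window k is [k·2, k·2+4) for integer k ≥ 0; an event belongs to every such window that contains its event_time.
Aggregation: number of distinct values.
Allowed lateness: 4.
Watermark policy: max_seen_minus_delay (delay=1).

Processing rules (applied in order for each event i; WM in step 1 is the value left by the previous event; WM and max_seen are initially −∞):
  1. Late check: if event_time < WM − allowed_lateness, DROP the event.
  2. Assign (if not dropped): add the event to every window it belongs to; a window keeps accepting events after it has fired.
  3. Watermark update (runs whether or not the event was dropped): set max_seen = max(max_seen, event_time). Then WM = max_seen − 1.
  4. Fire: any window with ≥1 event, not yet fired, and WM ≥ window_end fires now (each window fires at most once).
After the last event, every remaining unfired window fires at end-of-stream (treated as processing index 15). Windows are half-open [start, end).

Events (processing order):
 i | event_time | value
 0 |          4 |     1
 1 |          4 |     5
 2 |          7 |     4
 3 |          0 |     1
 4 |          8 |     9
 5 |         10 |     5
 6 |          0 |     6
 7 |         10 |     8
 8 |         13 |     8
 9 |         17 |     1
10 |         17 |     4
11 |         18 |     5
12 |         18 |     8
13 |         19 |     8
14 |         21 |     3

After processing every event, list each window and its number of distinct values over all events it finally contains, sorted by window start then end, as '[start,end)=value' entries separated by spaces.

i=0 t=4 v=1: → [4,8),[2,6); WM=3
i=1 t=4 v=5: → [4,8),[2,6); WM=3
i=2 t=7 v=4: → [6,10),[4,8); WM=6; [2,6) fires=2
i=3 t=0 v=1: DROP (t<6-4); WM=6
i=4 t=8 v=9: → [8,12),[6,10); WM=7
i=5 t=10 v=5: → [10,14),[8,12); WM=9; [4,8) fires=3
i=6 t=0 v=6: DROP (t<9-4); WM=9
i=7 t=10 v=8: → [10,14),[8,12); WM=9
i=8 t=13 v=8: → [12,16),[10,14); WM=12; [6,10) fires=2 [8,12) fires=3
i=9 t=17 v=1: → [16,20),[14,18); WM=16; [10,14) fires=2 [12,16) fires=1
i=10 t=17 v=4: → [16,20),[14,18); WM=16
i=11 t=18 v=5: → [18,22),[16,20); WM=17
i=12 t=18 v=8: → [18,22),[16,20); WM=17
i=13 t=19 v=8: → [18,22),[16,20); WM=18; [14,18) fires=2
i=14 t=21 v=3: → [20,24),[18,22); WM=20; [16,20) fires=4

[2,6)=2 [4,8)=3 [6,10)=2 [8,12)=3 [10,14)=2 [12,16)=1 [14,18)=2 [16,20)=4 [18,22)=3 [20,24)=1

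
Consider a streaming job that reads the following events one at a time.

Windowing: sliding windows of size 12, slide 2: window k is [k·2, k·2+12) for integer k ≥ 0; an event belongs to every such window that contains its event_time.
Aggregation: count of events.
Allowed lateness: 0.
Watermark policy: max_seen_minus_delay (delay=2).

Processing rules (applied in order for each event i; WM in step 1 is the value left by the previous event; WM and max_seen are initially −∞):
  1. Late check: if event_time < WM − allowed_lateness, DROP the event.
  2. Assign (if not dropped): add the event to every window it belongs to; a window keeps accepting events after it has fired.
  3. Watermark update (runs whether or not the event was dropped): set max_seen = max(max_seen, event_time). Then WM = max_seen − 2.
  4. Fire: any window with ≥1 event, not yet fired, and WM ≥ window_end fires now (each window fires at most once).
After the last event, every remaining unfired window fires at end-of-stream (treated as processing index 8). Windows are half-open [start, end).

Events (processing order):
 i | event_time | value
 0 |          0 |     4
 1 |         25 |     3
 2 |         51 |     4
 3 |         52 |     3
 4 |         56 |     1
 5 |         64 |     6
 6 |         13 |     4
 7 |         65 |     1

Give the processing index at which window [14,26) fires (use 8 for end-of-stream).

i=0 t=0 v=4: → [0,12); WM=-2
i=1 t=25 v=3: → [24,36),[22,34),[20,32),[18,30),[16,28),[14,26); WM=23; [0,12) fires=1
i=2 t=51 v=4: → [50,62),[48,60),[46,58),[44,56),[42,54),[40,52); WM=49; [14,26) fires=1 [16,28) fires=1 [18,30) fires=1 [20,32) fires=1 [22,34) fires=1 [24,36) fires=1
i=3 t=52 v=3: → [52,64),[50,62),[48,60),[46,58),[44,56),[42,54); WM=50
i=4 t=56 v=1: → [56,68),[54,66),[52,64),[50,62),[48,60),[46,58); WM=54; [40,52) fires=1 [42,54) fires=2
i=5 t=64 v=6: → [64,76),[62,74),[60,72),[58,70),[56,68),[54,66); WM=62; [44,56) fires=2 [46,58) fires=3 [48,60) fires=3 [50,62) fires=3
i=6 t=13 v=4: DROP (t<62-0); WM=62
i=7 t=65 v=1: → [64,76),[62,74),[60,72),[58,70),[56,68),[54,66); WM=63

2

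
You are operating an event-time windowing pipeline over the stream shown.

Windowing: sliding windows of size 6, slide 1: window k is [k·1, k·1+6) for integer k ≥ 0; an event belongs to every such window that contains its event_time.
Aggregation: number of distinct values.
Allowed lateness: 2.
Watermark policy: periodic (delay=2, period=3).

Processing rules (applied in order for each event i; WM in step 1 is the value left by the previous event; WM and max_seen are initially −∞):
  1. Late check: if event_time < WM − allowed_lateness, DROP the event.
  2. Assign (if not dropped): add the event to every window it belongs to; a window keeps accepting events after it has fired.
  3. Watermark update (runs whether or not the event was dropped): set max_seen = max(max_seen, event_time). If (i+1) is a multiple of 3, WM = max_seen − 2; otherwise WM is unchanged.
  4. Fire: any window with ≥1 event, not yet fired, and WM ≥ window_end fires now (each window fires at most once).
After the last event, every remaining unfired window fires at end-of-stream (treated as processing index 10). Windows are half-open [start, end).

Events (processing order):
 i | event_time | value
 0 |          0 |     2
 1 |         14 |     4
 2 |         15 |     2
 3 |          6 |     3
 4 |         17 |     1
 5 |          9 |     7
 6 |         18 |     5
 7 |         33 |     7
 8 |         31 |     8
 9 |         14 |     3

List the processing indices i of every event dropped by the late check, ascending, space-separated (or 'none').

i=0 t=0 v=2: → [0,6); WM=−∞
i=1 t=14 v=4: → [14,20),[13,19),[12,18),[11,17),[10,16),[9,15); WM=−∞
i=2 t=15 v=2: → [15,21),[14,20),[13,19),[12,18),[11,17),[10,16); WM=13; [0,6) fires=1
i=3 t=6 v=3: DROP (t<13-2); WM=13
i=4 t=17 v=1: → [17,23),[16,22),[15,21),[14,20),[13,19),[12,18); WM=13
i=5 t=9 v=7: DROP (t<13-2); WM=15; [9,15) fires=1
i=6 t=18 v=5: → [18,24),[17,23),[16,22),[15,21),[14,20),[13,19); WM=15
i=7 t=33 v=7: → [33,39),[32,38),[31,37),[30,36),[29,35),[28,34); WM=15
i=8 t=31 v=8: → [31,37),[30,36),[29,35),[28,34),[27,33),[26,32); WM=31; [10,16) fires=2 [11,17) fires=2 [12,18) fires=3 [13,19) fires=4 [14,20) fires=4 [15,21) fires=3 [16,22) fires=2 [17,23) fires=2 [18,24) fires=1
i=9 t=14 v=3: DROP (t<31-2); WM=31

3 5 9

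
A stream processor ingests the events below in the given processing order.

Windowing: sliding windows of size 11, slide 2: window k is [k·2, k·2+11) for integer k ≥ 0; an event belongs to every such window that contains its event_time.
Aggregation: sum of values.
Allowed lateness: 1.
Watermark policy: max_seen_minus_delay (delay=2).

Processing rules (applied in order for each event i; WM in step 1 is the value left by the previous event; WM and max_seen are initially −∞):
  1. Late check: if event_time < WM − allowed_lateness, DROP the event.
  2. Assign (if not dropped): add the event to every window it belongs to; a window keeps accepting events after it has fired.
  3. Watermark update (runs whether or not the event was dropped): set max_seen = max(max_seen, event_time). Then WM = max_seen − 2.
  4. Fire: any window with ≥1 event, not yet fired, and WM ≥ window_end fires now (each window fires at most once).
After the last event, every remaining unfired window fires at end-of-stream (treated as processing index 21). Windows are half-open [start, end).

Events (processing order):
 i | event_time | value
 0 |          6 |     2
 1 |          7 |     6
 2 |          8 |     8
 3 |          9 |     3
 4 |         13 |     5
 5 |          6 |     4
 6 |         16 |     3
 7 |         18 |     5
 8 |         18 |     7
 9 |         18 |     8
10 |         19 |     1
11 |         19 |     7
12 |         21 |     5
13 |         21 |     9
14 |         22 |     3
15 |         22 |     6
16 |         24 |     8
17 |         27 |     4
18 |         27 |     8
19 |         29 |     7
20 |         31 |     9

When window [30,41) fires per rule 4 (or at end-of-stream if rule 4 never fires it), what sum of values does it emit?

i=0 t=6 v=2: → [6,17),[4,15),[2,13),[0,11); WM=4
i=1 t=7 v=6: → [6,17),[4,15),[2,13),[0,11); WM=5
i=2 t=8 v=8: → [8,19),[6,17),[4,15),[2,13),[0,11); WM=6
i=3 t=9 v=3: → [8,19),[6,17),[4,15),[2,13),[0,11); WM=7
i=4 t=13 v=5: → [12,23),[10,21),[8,19),[6,17),[4,15); WM=11; [0,11) fires=19
i=5 t=6 v=4: DROP (t<11-1); WM=11
i=6 t=16 v=3: → [16,27),[14,25),[12,23),[10,21),[8,19),[6,17); WM=14; [2,13) fires=19
i=7 t=18 v=5: → [18,29),[16,27),[14,25),[12,23),[10,21),[8,19); WM=16; [4,15) fires=24
i=8 t=18 v=7: → [18,29),[16,27),[14,25),[12,23),[10,21),[8,19); WM=16
i=9 t=18 v=8: → [18,29),[16,27),[14,25),[12,23),[10,21),[8,19); WM=16
i=10 t=19 v=1: → [18,29),[16,27),[14,25),[12,23),[10,21); WM=17; [6,17) fires=27
i=11 t=19 v=7: → [18,29),[16,27),[14,25),[12,23),[10,21); WM=17
i=12 t=21 v=5: → [20,31),[18,29),[16,27),[14,25),[12,23); WM=19; [8,19) fires=39
i=13 t=21 v=9: → [20,31),[18,29),[16,27),[14,25),[12,23); WM=19
i=14 t=22 v=3: → [22,33),[20,31),[18,29),[16,27),[14,25),[12,23); WM=20
i=15 t=22 v=6: → [22,33),[20,31),[18,29),[16,27),[14,25),[12,23); WM=20
i=16 t=24 v=8: → [24,35),[22,33),[20,31),[18,29),[16,27),[14,25); WM=22; [10,21) fires=36
i=17 t=27 v=4: → [26,37),[24,35),[22,33),[20,31),[18,29); WM=25; [12,23) fires=59 [14,25) fires=62
i=18 t=27 v=8: → [26,37),[24,35),[22,33),[20,31),[18,29); WM=25
i=19 t=29 v=7: → [28,39),[26,37),[24,35),[22,33),[20,31); WM=27; [16,27) fires=62
i=20 t=31 v=9: → [30,41),[28,39),[26,37),[24,35),[22,33); WM=29; [18,29) fires=71

9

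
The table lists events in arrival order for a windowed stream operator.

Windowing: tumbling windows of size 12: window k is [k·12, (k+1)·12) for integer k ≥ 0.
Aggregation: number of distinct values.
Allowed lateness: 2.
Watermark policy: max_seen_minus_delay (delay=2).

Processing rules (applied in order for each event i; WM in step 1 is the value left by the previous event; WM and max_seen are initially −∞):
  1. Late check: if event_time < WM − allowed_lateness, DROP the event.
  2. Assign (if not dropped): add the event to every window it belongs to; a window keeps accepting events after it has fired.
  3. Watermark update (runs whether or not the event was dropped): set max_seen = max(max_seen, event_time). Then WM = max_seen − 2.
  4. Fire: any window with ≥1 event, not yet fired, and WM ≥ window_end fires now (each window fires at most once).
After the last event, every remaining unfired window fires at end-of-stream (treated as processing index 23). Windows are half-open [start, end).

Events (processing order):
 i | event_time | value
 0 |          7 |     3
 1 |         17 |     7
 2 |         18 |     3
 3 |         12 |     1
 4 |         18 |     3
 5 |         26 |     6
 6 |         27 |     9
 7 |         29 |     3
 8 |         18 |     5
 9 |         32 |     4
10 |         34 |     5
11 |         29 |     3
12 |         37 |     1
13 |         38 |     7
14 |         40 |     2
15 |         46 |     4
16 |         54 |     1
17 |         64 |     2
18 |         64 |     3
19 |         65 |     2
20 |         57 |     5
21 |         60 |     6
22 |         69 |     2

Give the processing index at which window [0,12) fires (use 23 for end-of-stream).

1

i=0 t=7 v=3: → [0,12); WM=5
i=1 t=17 v=7: → [12,24); WM=15; [0,12) fires=1
i=2 t=18 v=3: → [12,24); WM=16
i=3 t=12 v=1: DROP (t<16-2); WM=16
i=4 t=18 v=3: → [12,24); WM=16
i=5 t=26 v=6: → [24,36); WM=24; [12,24) fires=2
i=6 t=27 v=9: → [24,36); WM=25
i=7 t=29 v=3: → [24,36); WM=27
i=8 t=18 v=5: DROP (t<27-2); WM=27
i=9 t=32 v=4: → [24,36); WM=30
i=10 t=34 v=5: → [24,36); WM=32
i=11 t=29 v=3: DROP (t<32-2); WM=32
i=12 t=37 v=1: → [36,48); WM=35
i=13 t=38 v=7: → [36,48); WM=36; [24,36) fires=5
i=14 t=40 v=2: → [36,48); WM=38
i=15 t=46 v=4: → [36,48); WM=44
i=16 t=54 v=1: → [48,60); WM=52; [36,48) fires=4
i=17 t=64 v=2: → [60,72); WM=62; [48,60) fires=1
i=18 t=64 v=3: → [60,72); WM=62
i=19 t=65 v=2: → [60,72); WM=63
i=20 t=57 v=5: DROP (t<63-2); WM=63
i=21 t=60 v=6: DROP (t<63-2); WM=63
i=22 t=69 v=2: → [60,72); WM=67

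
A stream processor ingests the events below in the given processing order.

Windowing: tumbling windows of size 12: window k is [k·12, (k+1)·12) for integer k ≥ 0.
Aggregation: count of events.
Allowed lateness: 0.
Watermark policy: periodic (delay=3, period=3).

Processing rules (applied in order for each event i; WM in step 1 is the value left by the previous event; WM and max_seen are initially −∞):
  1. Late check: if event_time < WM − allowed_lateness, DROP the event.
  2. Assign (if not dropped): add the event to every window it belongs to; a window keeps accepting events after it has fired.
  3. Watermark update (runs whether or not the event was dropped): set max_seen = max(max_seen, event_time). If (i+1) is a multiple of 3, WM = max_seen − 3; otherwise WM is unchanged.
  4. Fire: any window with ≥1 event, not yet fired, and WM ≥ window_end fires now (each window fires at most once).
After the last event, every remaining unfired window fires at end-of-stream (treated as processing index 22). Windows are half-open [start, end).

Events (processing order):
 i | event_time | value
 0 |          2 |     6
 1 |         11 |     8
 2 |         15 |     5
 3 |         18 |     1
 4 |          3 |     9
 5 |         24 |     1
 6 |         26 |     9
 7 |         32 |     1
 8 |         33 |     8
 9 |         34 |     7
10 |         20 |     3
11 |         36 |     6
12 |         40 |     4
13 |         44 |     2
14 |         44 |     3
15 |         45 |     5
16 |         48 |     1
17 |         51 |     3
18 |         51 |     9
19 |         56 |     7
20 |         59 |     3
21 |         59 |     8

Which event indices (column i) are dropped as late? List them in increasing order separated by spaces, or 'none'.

4 10

i=0 t=2 v=6: → [0,12); WM=−∞
i=1 t=11 v=8: → [0,12); WM=−∞
i=2 t=15 v=5: → [12,24); WM=12; [0,12) fires=2
i=3 t=18 v=1: → [12,24); WM=12
i=4 t=3 v=9: DROP (t<12-0); WM=12
i=5 t=24 v=1: → [24,36); WM=21
i=6 t=26 v=9: → [24,36); WM=21
i=7 t=32 v=1: → [24,36); WM=21
i=8 t=33 v=8: → [24,36); WM=30; [12,24) fires=2
i=9 t=34 v=7: → [24,36); WM=30
i=10 t=20 v=3: DROP (t<30-0); WM=30
i=11 t=36 v=6: → [36,48); WM=33
i=12 t=40 v=4: → [36,48); WM=33
i=13 t=44 v=2: → [36,48); WM=33
i=14 t=44 v=3: → [36,48); WM=41; [24,36) fires=5
i=15 t=45 v=5: → [36,48); WM=41
i=16 t=48 v=1: → [48,60); WM=41
i=17 t=51 v=3: → [48,60); WM=48; [36,48) fires=5
i=18 t=51 v=9: → [48,60); WM=48
i=19 t=56 v=7: → [48,60); WM=48
i=20 t=59 v=3: → [48,60); WM=56
i=21 t=59 v=8: → [48,60); WM=56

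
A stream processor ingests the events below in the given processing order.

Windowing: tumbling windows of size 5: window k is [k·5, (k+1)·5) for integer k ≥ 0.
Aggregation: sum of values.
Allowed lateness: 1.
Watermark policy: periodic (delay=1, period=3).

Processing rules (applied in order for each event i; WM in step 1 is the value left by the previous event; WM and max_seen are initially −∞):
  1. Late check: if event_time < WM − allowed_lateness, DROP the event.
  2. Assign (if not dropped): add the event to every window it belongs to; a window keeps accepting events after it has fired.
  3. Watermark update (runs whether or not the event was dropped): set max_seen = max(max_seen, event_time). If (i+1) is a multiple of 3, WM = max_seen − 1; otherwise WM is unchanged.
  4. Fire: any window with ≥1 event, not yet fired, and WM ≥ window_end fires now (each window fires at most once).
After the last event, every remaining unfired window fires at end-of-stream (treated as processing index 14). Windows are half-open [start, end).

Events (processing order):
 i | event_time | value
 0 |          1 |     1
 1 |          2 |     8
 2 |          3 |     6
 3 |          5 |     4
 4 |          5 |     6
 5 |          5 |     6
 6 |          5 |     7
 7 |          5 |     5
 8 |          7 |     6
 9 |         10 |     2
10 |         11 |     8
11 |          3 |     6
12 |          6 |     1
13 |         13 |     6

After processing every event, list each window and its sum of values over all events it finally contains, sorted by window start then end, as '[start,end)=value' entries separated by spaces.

i=0 t=1 v=1: → [0,5); WM=−∞
i=1 t=2 v=8: → [0,5); WM=−∞
i=2 t=3 v=6: → [0,5); WM=2
i=3 t=5 v=4: → [5,10); WM=2
i=4 t=5 v=6: → [5,10); WM=2
i=5 t=5 v=6: → [5,10); WM=4
i=6 t=5 v=7: → [5,10); WM=4
i=7 t=5 v=5: → [5,10); WM=4
i=8 t=7 v=6: → [5,10); WM=6; [0,5) fires=15
i=9 t=10 v=2: → [10,15); WM=6
i=10 t=11 v=8: → [10,15); WM=6
i=11 t=3 v=6: DROP (t<6-1); WM=10; [5,10) fires=34
i=12 t=6 v=1: DROP (t<10-1); WM=10
i=13 t=13 v=6: → [10,15); WM=10

[0,5)=15 [5,10)=34 [10,15)=16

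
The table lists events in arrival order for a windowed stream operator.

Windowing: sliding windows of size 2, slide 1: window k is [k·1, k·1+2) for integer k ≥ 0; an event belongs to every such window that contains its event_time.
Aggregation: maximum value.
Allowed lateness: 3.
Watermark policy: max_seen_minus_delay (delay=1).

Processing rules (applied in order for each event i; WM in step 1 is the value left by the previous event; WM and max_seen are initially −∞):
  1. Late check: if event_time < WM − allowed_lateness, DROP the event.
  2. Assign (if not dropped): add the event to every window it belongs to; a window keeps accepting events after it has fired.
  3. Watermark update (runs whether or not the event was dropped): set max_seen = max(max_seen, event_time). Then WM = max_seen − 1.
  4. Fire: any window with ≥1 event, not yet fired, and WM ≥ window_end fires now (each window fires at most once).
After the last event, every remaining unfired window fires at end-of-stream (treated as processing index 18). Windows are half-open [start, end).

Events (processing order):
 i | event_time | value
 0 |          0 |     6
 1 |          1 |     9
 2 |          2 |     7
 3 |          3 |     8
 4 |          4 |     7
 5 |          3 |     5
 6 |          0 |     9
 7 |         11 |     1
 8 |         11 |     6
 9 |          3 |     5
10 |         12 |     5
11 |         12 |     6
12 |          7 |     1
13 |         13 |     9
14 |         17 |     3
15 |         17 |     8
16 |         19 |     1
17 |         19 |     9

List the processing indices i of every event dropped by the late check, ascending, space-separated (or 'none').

9 12

i=0 t=0 v=6: → [0,2); WM=-1
i=1 t=1 v=9: → [1,3),[0,2); WM=0
i=2 t=2 v=7: → [2,4),[1,3); WM=1
i=3 t=3 v=8: → [3,5),[2,4); WM=2; [0,2) fires=9
i=4 t=4 v=7: → [4,6),[3,5); WM=3; [1,3) fires=9
i=5 t=3 v=5: → [3,5),[2,4); WM=3
i=6 t=0 v=9: → [0,2); WM=3
i=7 t=11 v=1: → [11,13),[10,12); WM=10; [2,4) fires=8 [3,5) fires=8 [4,6) fires=7
i=8 t=11 v=6: → [11,13),[10,12); WM=10
i=9 t=3 v=5: DROP (t<10-3); WM=10
i=10 t=12 v=5: → [12,14),[11,13); WM=11
i=11 t=12 v=6: → [12,14),[11,13); WM=11
i=12 t=7 v=1: DROP (t<11-3); WM=11
i=13 t=13 v=9: → [13,15),[12,14); WM=12; [10,12) fires=6
i=14 t=17 v=3: → [17,19),[16,18); WM=16; [11,13) fires=6 [12,14) fires=9 [13,15) fires=9
i=15 t=17 v=8: → [17,19),[16,18); WM=16
i=16 t=19 v=1: → [19,21),[18,20); WM=18; [16,18) fires=8
i=17 t=19 v=9: → [19,21),[18,20); WM=18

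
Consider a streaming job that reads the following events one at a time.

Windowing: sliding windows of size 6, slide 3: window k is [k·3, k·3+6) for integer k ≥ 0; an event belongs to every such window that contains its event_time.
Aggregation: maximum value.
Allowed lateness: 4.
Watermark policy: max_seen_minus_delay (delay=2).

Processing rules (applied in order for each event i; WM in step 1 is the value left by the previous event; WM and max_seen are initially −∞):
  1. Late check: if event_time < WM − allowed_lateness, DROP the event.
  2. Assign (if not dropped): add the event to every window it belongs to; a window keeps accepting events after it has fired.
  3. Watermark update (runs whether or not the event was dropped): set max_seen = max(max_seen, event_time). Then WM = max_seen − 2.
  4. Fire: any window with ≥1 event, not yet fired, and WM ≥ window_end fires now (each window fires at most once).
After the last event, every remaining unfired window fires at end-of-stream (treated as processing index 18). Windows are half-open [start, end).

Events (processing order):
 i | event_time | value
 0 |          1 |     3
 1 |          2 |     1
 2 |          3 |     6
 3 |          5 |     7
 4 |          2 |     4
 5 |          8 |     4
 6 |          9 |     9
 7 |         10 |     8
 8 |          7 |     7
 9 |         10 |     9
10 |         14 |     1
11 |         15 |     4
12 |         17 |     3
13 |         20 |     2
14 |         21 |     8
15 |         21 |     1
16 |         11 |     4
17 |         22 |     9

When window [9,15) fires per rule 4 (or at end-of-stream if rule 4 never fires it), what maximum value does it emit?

i=0 t=1 v=3: → [0,6); WM=-1
i=1 t=2 v=1: → [0,6); WM=0
i=2 t=3 v=6: → [3,9),[0,6); WM=1
i=3 t=5 v=7: → [3,9),[0,6); WM=3
i=4 t=2 v=4: → [0,6); WM=3
i=5 t=8 v=4: → [6,12),[3,9); WM=6; [0,6) fires=7
i=6 t=9 v=9: → [9,15),[6,12); WM=7
i=7 t=10 v=8: → [9,15),[6,12); WM=8
i=8 t=7 v=7: → [6,12),[3,9); WM=8
i=9 t=10 v=9: → [9,15),[6,12); WM=8
i=10 t=14 v=1: → [12,18),[9,15); WM=12; [3,9) fires=7 [6,12) fires=9
i=11 t=15 v=4: → [15,21),[12,18); WM=13
i=12 t=17 v=3: → [15,21),[12,18); WM=15; [9,15) fires=9
i=13 t=20 v=2: → [18,24),[15,21); WM=18; [12,18) fires=4
i=14 t=21 v=8: → [21,27),[18,24); WM=19
i=15 t=21 v=1: → [21,27),[18,24); WM=19
i=16 t=11 v=4: DROP (t<19-4); WM=19
i=17 t=22 v=9: → [21,27),[18,24); WM=20

9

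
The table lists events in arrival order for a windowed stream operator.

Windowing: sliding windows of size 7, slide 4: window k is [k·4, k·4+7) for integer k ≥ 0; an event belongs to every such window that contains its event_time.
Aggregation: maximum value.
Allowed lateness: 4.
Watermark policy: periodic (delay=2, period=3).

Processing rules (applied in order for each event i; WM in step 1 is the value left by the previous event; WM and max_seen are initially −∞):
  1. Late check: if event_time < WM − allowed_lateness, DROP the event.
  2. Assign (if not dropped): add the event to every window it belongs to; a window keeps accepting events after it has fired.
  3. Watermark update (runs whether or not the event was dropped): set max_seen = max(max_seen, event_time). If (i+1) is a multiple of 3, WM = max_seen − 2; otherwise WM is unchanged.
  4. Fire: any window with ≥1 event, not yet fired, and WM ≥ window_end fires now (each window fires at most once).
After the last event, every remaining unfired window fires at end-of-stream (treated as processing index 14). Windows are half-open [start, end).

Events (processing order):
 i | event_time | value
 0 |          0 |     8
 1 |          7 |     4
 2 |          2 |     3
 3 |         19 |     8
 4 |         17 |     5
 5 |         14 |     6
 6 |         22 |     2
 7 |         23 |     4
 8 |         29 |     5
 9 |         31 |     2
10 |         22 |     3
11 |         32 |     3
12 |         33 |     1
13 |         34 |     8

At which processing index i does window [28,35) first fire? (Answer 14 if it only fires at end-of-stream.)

14

i=0 t=0 v=8: → [0,7); WM=−∞
i=1 t=7 v=4: → [4,11); WM=−∞
i=2 t=2 v=3: → [0,7); WM=5
i=3 t=19 v=8: → [16,23); WM=5
i=4 t=17 v=5: → [16,23),[12,19); WM=5
i=5 t=14 v=6: → [12,19),[8,15); WM=17; [0,7) fires=8 [4,11) fires=4 [8,15) fires=6
i=6 t=22 v=2: → [20,27),[16,23); WM=17
i=7 t=23 v=4: → [20,27); WM=17
i=8 t=29 v=5: → [28,35),[24,31); WM=27; [12,19) fires=6 [16,23) fires=8 [20,27) fires=4
i=9 t=31 v=2: → [28,35); WM=27
i=10 t=22 v=3: DROP (t<27-4); WM=27
i=11 t=32 v=3: → [32,39),[28,35); WM=30
i=12 t=33 v=1: → [32,39),[28,35); WM=30
i=13 t=34 v=8: → [32,39),[28,35); WM=30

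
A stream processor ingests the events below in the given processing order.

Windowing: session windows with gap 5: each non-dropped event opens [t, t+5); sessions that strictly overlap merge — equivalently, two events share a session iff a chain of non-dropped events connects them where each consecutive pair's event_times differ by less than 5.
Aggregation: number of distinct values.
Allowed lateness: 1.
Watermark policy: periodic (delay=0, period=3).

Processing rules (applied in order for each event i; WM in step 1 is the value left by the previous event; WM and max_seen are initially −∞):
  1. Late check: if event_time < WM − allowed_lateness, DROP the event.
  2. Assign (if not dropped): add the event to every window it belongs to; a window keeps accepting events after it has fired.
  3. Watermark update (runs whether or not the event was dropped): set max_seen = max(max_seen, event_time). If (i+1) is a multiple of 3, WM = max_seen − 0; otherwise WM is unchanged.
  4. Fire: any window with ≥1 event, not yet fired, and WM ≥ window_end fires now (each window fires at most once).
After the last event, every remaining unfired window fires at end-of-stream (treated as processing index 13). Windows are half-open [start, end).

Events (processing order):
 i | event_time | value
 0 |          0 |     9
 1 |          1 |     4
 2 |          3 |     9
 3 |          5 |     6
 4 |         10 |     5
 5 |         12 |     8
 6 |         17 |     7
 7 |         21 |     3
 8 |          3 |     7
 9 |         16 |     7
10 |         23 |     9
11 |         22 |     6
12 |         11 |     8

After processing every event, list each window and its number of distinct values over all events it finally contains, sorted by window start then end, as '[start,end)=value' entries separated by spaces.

i=0 t=0 v=9: → [0,5); WM=−∞
i=1 t=1 v=4: → [0,6); WM=−∞
i=2 t=3 v=9: → [0,8); WM=3
i=3 t=5 v=6: → [0,10); WM=3
i=4 t=10 v=5: → [10,15); WM=3
i=5 t=12 v=8: → [10,17); WM=12
i=6 t=17 v=7: → [17,22); WM=12
i=7 t=21 v=3: → [17,26); WM=12
i=8 t=3 v=7: DROP (t<12-1); WM=21
i=9 t=16 v=7: DROP (t<21-1); WM=21
i=10 t=23 v=9: → [17,28); WM=21
i=11 t=22 v=6: → [17,28); WM=23
i=12 t=11 v=8: DROP (t<23-1); WM=23

[0,10)=3 [10,17)=2 [17,28)=4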